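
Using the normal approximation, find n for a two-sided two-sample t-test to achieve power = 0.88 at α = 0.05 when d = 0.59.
n = 57 per group

Sample size formula (two-sample t-test, normal approximation):
n = 2 · ((z_{α/2} + z_β) / d)²

z_{α/2} = 1.960 (for α = 0.05, two-sided)
z_β = 1.175 (for power = 0.88)
d = 0.59

n = 2 · ((1.960 + 1.175) / 0.59)²
n = 2 · (5.314)²
n ≈ 56.48
Round up to the next whole number: n = 57 per group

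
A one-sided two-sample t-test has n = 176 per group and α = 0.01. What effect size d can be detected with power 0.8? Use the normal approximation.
d ≈ 0.34

Minimum detectable effect (two-sample t-test, normal approximation):
d = (z_α + z_β) / √(n/2)
d = (2.326 + 0.842) / √(176/2)
d = 3.168 / 9.381
d ≈ 0.34

By Cohen's convention (0.2 small / 0.5 medium / 0.8 large): small effect.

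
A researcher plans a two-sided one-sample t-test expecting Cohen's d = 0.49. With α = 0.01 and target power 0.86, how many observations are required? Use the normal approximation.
n = 56

Sample size formula (one-sample t-test, normal approximation):
n = ((z_{α/2} + z_β) / d)²

z_{α/2} = 2.576 (for α = 0.01, two-sided)
z_β = 1.080 (for power = 0.86)
d = 0.49

n = ((2.576 + 1.080) / 0.49)²
n = (7.461)²
n ≈ 55.67
Round up to the next whole number: n = 56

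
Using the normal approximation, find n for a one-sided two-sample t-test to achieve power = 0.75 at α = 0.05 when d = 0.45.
n = 54 per group

Sample size formula (two-sample t-test, normal approximation):
n = 2 · ((z_α + z_β) / d)²

z_α = 1.645 (for α = 0.05, one-sided)
z_β = 0.674 (for power = 0.75)
d = 0.45

n = 2 · ((1.645 + 0.674) / 0.45)²
n = 2 · (5.153)²
n ≈ 53.11
Round up to the next whole number: n = 54 per group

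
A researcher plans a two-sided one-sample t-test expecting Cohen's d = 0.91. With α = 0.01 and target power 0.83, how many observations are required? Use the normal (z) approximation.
n = 16

Sample size formula (one-sample t-test, normal approximation):
n = ((z_{α/2} + z_β) / d)²

z_{α/2} = 2.576 (for α = 0.01, two-sided)
z_β = 0.954 (for power = 0.83)
d = 0.91

n = ((2.576 + 0.954) / 0.91)²
n = (3.879)²
n ≈ 15.05
Round up to the next whole number: n = 16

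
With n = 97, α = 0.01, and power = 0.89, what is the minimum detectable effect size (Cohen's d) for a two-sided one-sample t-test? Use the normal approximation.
d ≈ 0.39

Minimum detectable effect (one-sample t-test, normal approximation):
d = (z_{α/2} + z_β) / √n
d = (2.576 + 1.227) / √97
d = 3.802 / 9.849
d ≈ 0.39

By Cohen's convention (0.2 small / 0.5 medium / 0.8 large): small effect.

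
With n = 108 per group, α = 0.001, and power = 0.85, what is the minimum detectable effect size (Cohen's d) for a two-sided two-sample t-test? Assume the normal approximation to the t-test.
d ≈ 0.59

Minimum detectable effect (two-sample t-test, normal approximation):
d = (z_{α/2} + z_β) / √(n/2)
d = (3.291 + 1.036) / √(108/2)
d = 4.327 / 7.348
d ≈ 0.59

By Cohen's convention (0.2 small / 0.5 medium / 0.8 large): medium effect.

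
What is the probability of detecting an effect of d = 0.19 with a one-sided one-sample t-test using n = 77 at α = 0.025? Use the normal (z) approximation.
Power ≈ 0.38

Power calculation (one-sample t-test, normal approximation):
z_β = d · √n - z_α
z_β = 0.19 · √77 - 1.960
z_β = 0.19 · 8.775 - 1.960
z_β = -0.293

Power = Φ(z_β) = Φ(-0.293) ≈ 0.385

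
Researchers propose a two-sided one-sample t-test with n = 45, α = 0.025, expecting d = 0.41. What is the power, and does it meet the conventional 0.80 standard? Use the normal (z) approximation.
Power ≈ 0.69; the study is underpowered (power < 0.80)

Power calculation (one-sample t-test, normal approximation):
z_β = d · √n - z_{α/2}
z_β = 0.41 · √45 - 2.241
z_β = 0.41 · 6.708 - 2.241
z_β = 0.509

Power = Φ(z_β) = Φ(0.509) ≈ 0.695

Effect size d = 0.41 is small by Cohen's convention (0.2/0.5/0.8).

Threshold: power ≥ 0.80 is conventionally adequate.
Power ≈ 0.69 → the study is underpowered (power < 0.80).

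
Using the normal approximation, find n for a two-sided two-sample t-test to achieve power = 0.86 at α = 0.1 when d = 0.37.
n = 109 per group

Sample size formula (two-sample t-test, normal approximation):
n = 2 · ((z_{α/2} + z_β) / d)²

z_{α/2} = 1.645 (for α = 0.1, two-sided)
z_β = 1.080 (for power = 0.86)
d = 0.37

n = 2 · ((1.645 + 1.080) / 0.37)²
n = 2 · (7.365)²
n ≈ 108.49
Round up to the next whole number: n = 109 per group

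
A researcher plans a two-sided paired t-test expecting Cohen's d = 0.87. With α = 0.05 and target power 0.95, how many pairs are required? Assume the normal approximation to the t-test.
n = 18 pairs

Sample size formula (paired t-test, normal approximation):
n = ((z_{α/2} + z_β) / d)²

z_{α/2} = 1.960 (for α = 0.05, two-sided)
z_β = 1.645 (for power = 0.95)
d = 0.87

n = ((1.960 + 1.645) / 0.87)²
n = (4.144)²
n ≈ 17.17
Round up to the next whole number: n = 18 pairs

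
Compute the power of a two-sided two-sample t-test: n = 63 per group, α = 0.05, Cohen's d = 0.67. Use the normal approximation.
Power ≈ 0.96

Power calculation (two-sample t-test, normal approximation):
z_β = d · √(n/2) - z_{α/2}
z_β = 0.67 · √(63/2) - 1.960
z_β = 0.67 · 5.612 - 1.960
z_β = 1.800

Power = Φ(z_β) = Φ(1.800) ≈ 0.964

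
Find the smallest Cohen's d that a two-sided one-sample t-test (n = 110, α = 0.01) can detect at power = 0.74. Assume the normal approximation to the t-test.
d ≈ 0.31

Minimum detectable effect (one-sample t-test, normal approximation):
d = (z_{α/2} + z_β) / √n
d = (2.576 + 0.643) / √110
d = 3.219 / 10.488
d ≈ 0.31

By Cohen's convention (0.2 small / 0.5 medium / 0.8 large): small effect.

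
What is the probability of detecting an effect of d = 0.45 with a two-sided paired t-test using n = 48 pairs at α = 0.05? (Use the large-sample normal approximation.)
Power ≈ 0.88

Power calculation (paired t-test, normal approximation):
z_β = d · √n - z_{α/2}
z_β = 0.45 · √48 - 1.960
z_β = 0.45 · 6.928 - 1.960
z_β = 1.158

Power = Φ(z_β) = Φ(1.158) ≈ 0.877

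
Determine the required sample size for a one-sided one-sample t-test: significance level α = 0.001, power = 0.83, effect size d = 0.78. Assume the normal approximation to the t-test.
n = 27

Sample size formula (one-sample t-test, normal approximation):
n = ((z_α + z_β) / d)²

z_α = 3.090 (for α = 0.001, one-sided)
z_β = 0.954 (for power = 0.83)
d = 0.78

n = ((3.090 + 0.954) / 0.78)²
n = (5.185)²
n ≈ 26.88
Round up to the next whole number: n = 27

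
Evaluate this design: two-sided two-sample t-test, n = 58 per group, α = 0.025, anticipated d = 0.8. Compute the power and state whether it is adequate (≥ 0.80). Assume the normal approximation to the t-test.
Power ≈ 0.98; the study is adequately powered (power ≥ 0.80)

Power calculation (two-sample t-test, normal approximation):
z_β = d · √(n/2) - z_{α/2}
z_β = 0.8 · √(58/2) - 2.241
z_β = 0.8 · 5.385 - 2.241
z_β = 2.067

Power = Φ(z_β) = Φ(2.067) ≈ 0.981

Effect size d = 0.8 is large by Cohen's convention (0.2/0.5/0.8).

Threshold: power ≥ 0.80 is conventionally adequate.
Power ≈ 0.98 → the study is adequately powered (power ≥ 0.80).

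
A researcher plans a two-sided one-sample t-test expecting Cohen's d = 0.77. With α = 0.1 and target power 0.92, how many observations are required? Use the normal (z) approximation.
n = 16

Sample size formula (one-sample t-test, normal approximation):
n = ((z_{α/2} + z_β) / d)²

z_{α/2} = 1.645 (for α = 0.1, two-sided)
z_β = 1.405 (for power = 0.92)
d = 0.77

n = ((1.645 + 1.405) / 0.77)²
n = (3.961)²
n ≈ 15.69
Round up to the next whole number: n = 16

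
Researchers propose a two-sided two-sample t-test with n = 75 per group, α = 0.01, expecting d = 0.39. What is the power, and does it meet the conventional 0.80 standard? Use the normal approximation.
Power ≈ 0.43; the study is underpowered (power < 0.80)

Power calculation (two-sample t-test, normal approximation):
z_β = d · √(n/2) - z_{α/2}
z_β = 0.39 · √(75/2) - 2.576
z_β = 0.39 · 6.124 - 2.576
z_β = -0.188

Power = Φ(z_β) = Φ(-0.188) ≈ 0.426

Effect size d = 0.39 is small by Cohen's convention (0.2/0.5/0.8).

Threshold: power ≥ 0.80 is conventionally adequate.
Power ≈ 0.43 → the study is underpowered (power < 0.80).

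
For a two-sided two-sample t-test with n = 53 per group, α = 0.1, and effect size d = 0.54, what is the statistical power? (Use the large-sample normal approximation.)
Power ≈ 0.87

Power calculation (two-sample t-test, normal approximation):
z_β = d · √(n/2) - z_{α/2}
z_β = 0.54 · √(53/2) - 1.645
z_β = 0.54 · 5.148 - 1.645
z_β = 1.135

Power = Φ(z_β) = Φ(1.135) ≈ 0.872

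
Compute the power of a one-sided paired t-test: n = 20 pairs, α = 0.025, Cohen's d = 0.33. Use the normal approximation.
Power ≈ 0.31

Power calculation (paired t-test, normal approximation):
z_β = d · √n - z_α
z_β = 0.33 · √20 - 1.960
z_β = 0.33 · 4.472 - 1.960
z_β = -0.484

Power = Φ(z_β) = Φ(-0.484) ≈ 0.314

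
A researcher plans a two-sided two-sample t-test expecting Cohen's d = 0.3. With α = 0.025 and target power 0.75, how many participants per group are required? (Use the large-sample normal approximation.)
n = 189 per group

Sample size formula (two-sample t-test, normal approximation):
n = 2 · ((z_{α/2} + z_β) / d)²

z_{α/2} = 2.241 (for α = 0.025, two-sided)
z_β = 0.674 (for power = 0.75)
d = 0.3

n = 2 · ((2.241 + 0.674) / 0.3)²
n = 2 · (9.717)²
n ≈ 188.84
Round up to the next whole number: n = 189 per group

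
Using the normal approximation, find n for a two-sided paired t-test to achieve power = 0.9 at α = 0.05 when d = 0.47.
n = 48 pairs

Sample size formula (paired t-test, normal approximation):
n = ((z_{α/2} + z_β) / d)²

z_{α/2} = 1.960 (for α = 0.05, two-sided)
z_β = 1.282 (for power = 0.9)
d = 0.47

n = ((1.960 + 1.282) / 0.47)²
n = (6.898)²
n ≈ 47.58
Round up to the next whole number: n = 48 pairs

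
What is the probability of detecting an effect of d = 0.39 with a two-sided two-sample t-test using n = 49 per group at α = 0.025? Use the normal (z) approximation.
Power ≈ 0.38

Power calculation (two-sample t-test, normal approximation):
z_β = d · √(n/2) - z_{α/2}
z_β = 0.39 · √(49/2) - 2.241
z_β = 0.39 · 4.950 - 2.241
z_β = -0.311

Power = Φ(z_β) = Φ(-0.311) ≈ 0.378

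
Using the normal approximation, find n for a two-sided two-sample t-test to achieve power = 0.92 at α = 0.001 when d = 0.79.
n = 71 per group

Sample size formula (two-sample t-test, normal approximation):
n = 2 · ((z_{α/2} + z_β) / d)²

z_{α/2} = 3.291 (for α = 0.001, two-sided)
z_β = 1.405 (for power = 0.92)
d = 0.79

n = 2 · ((3.291 + 1.405) / 0.79)²
n = 2 · (5.944)²
n ≈ 70.66
Round up to the next whole number: n = 71 per group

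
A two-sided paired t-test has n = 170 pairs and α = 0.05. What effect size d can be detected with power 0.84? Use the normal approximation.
d ≈ 0.23

Minimum detectable effect (paired t-test, normal approximation):
d = (z_{α/2} + z_β) / √n
d = (1.960 + 0.994) / √170
d = 2.954 / 13.038
d ≈ 0.23

By Cohen's convention (0.2 small / 0.5 medium / 0.8 large): small effect.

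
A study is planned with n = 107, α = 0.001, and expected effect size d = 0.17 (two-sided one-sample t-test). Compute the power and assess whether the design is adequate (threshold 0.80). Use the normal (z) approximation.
Power ≈ 0.06; the study is underpowered (power < 0.80)

Power calculation (one-sample t-test, normal approximation):
z_β = d · √n - z_{α/2}
z_β = 0.17 · √107 - 3.291
z_β = 0.17 · 10.344 - 3.291
z_β = -1.532

Power = Φ(z_β) = Φ(-1.532) ≈ 0.063

Effect size d = 0.17 is very small by Cohen's convention (0.2/0.5/0.8).

Threshold: power ≥ 0.80 is conventionally adequate.
Power ≈ 0.06 → the study is underpowered (power < 0.80).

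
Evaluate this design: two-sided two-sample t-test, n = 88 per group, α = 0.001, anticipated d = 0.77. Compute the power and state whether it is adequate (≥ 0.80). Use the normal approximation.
Power ≈ 0.97; the study is adequately powered (power ≥ 0.80)

Power calculation (two-sample t-test, normal approximation):
z_β = d · √(n/2) - z_{α/2}
z_β = 0.77 · √(88/2) - 3.291
z_β = 0.77 · 6.633 - 3.291
z_β = 1.817

Power = Φ(z_β) = Φ(1.817) ≈ 0.965

Effect size d = 0.77 is medium by Cohen's convention (0.2/0.5/0.8).

Threshold: power ≥ 0.80 is conventionally adequate.
Power ≈ 0.97 → the study is adequately powered (power ≥ 0.80).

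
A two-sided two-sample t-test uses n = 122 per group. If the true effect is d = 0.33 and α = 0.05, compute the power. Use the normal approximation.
Power ≈ 0.73

Power calculation (two-sample t-test, normal approximation):
z_β = d · √(n/2) - z_{α/2}
z_β = 0.33 · √(122/2) - 1.960
z_β = 0.33 · 7.810 - 1.960
z_β = 0.617

Power = Φ(z_β) = Φ(0.617) ≈ 0.732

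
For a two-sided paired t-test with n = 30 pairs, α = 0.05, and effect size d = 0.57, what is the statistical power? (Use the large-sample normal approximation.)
Power ≈ 0.88

Power calculation (paired t-test, normal approximation):
z_β = d · √n - z_{α/2}
z_β = 0.57 · √30 - 1.960
z_β = 0.57 · 5.477 - 1.960
z_β = 1.162

Power = Φ(z_β) = Φ(1.162) ≈ 0.877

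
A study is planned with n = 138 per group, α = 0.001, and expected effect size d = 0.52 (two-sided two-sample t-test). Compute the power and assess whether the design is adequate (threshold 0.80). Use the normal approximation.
Power ≈ 0.85; the study is adequately powered (power ≥ 0.80)

Power calculation (two-sample t-test, normal approximation):
z_β = d · √(n/2) - z_{α/2}
z_β = 0.52 · √(138/2) - 3.291
z_β = 0.52 · 8.307 - 3.291
z_β = 1.029

Power = Φ(z_β) = Φ(1.029) ≈ 0.848

Effect size d = 0.52 is medium by Cohen's convention (0.2/0.5/0.8).

Threshold: power ≥ 0.80 is conventionally adequate.
Power ≈ 0.85 → the study is adequately powered (power ≥ 0.80).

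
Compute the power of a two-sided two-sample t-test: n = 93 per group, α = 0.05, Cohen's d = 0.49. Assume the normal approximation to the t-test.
Power ≈ 0.92

Power calculation (two-sample t-test, normal approximation):
z_β = d · √(n/2) - z_{α/2}
z_β = 0.49 · √(93/2) - 1.960
z_β = 0.49 · 6.819 - 1.960
z_β = 1.381

Power = Φ(z_β) = Φ(1.381) ≈ 0.916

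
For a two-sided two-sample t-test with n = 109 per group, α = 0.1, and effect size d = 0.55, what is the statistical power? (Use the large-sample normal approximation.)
Power ≈ 0.99

Power calculation (two-sample t-test, normal approximation):
z_β = d · √(n/2) - z_{α/2}
z_β = 0.55 · √(109/2) - 1.645
z_β = 0.55 · 7.382 - 1.645
z_β = 2.415

Power = Φ(z_β) = Φ(2.415) ≈ 0.992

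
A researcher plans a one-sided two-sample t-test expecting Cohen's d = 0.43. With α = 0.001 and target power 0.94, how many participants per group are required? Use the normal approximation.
n = 234 per group

Sample size formula (two-sample t-test, normal approximation):
n = 2 · ((z_α + z_β) / d)²

z_α = 3.090 (for α = 0.001, one-sided)
z_β = 1.555 (for power = 0.94)
d = 0.43

n = 2 · ((3.090 + 1.555) / 0.43)²
n = 2 · (10.802)²
n ≈ 233.37
Round up to the next whole number: n = 234 per group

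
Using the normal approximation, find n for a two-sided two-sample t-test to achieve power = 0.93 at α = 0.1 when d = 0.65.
n = 47 per group

Sample size formula (two-sample t-test, normal approximation):
n = 2 · ((z_{α/2} + z_β) / d)²

z_{α/2} = 1.645 (for α = 0.1, two-sided)
z_β = 1.476 (for power = 0.93)
d = 0.65

n = 2 · ((1.645 + 1.476) / 0.65)²
n = 2 · (4.802)²
n ≈ 46.12
Round up to the next whole number: n = 47 per group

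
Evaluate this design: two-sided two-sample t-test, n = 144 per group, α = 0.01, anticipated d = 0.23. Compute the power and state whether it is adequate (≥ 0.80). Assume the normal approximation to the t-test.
Power ≈ 0.27; the study is underpowered (power < 0.80)

Power calculation (two-sample t-test, normal approximation):
z_β = d · √(n/2) - z_{α/2}
z_β = 0.23 · √(144/2) - 2.576
z_β = 0.23 · 8.485 - 2.576
z_β = -0.624

Power = Φ(z_β) = Φ(-0.624) ≈ 0.266

Effect size d = 0.23 is small by Cohen's convention (0.2/0.5/0.8).

Threshold: power ≥ 0.80 is conventionally adequate.
Power ≈ 0.27 → the study is underpowered (power < 0.80).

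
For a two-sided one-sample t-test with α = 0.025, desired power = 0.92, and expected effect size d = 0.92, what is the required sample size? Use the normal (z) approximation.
n = 16

Sample size formula (one-sample t-test, normal approximation):
n = ((z_{α/2} + z_β) / d)²

z_{α/2} = 2.241 (for α = 0.025, two-sided)
z_β = 1.405 (for power = 0.92)
d = 0.92

n = ((2.241 + 1.405) / 0.92)²
n = (3.963)²
n ≈ 15.71
Round up to the next whole number: n = 16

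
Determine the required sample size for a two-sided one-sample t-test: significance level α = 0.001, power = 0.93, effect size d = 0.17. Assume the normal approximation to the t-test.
n = 787

Sample size formula (one-sample t-test, normal approximation):
n = ((z_{α/2} + z_β) / d)²

z_{α/2} = 3.291 (for α = 0.001, two-sided)
z_β = 1.476 (for power = 0.93)
d = 0.17

n = ((3.291 + 1.476) / 0.17)²
n = (28.041)²
n ≈ 786.30
Round up to the next whole number: n = 787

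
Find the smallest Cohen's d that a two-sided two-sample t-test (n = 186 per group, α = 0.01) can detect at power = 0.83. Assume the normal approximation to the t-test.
d ≈ 0.37

Minimum detectable effect (two-sample t-test, normal approximation):
d = (z_{α/2} + z_β) / √(n/2)
d = (2.576 + 0.954) / √(186/2)
d = 3.530 / 9.644
d ≈ 0.37

By Cohen's convention (0.2 small / 0.5 medium / 0.8 large): small effect.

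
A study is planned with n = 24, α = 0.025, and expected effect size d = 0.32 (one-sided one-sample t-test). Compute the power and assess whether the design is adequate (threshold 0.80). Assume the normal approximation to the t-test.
Power ≈ 0.35; the study is underpowered (power < 0.80)

Power calculation (one-sample t-test, normal approximation):
z_β = d · √n - z_α
z_β = 0.32 · √24 - 1.960
z_β = 0.32 · 4.899 - 1.960
z_β = -0.392

Power = Φ(z_β) = Φ(-0.392) ≈ 0.347

Effect size d = 0.32 is small by Cohen's convention (0.2/0.5/0.8).

Threshold: power ≥ 0.80 is conventionally adequate.
Power ≈ 0.35 → the study is underpowered (power < 0.80).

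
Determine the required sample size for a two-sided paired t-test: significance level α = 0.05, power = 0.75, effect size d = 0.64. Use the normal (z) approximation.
n = 17 pairs

Sample size formula (paired t-test, normal approximation):
n = ((z_{α/2} + z_β) / d)²

z_{α/2} = 1.960 (for α = 0.05, two-sided)
z_β = 0.674 (for power = 0.75)
d = 0.64

n = ((1.960 + 0.674) / 0.64)²
n = (4.116)²
n ≈ 16.94
Round up to the next whole number: n = 17 pairs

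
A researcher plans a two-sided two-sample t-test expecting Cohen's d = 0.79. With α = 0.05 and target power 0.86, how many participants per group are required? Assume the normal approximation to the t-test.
n = 30 per group

Sample size formula (two-sample t-test, normal approximation):
n = 2 · ((z_{α/2} + z_β) / d)²

z_{α/2} = 1.960 (for α = 0.05, two-sided)
z_β = 1.080 (for power = 0.86)
d = 0.79

n = 2 · ((1.960 + 1.080) / 0.79)²
n = 2 · (3.848)²
n ≈ 29.61
Round up to the next whole number: n = 30 per group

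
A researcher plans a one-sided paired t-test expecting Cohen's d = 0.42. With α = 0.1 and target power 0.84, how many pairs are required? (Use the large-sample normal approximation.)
n = 30 pairs

Sample size formula (paired t-test, normal approximation):
n = ((z_α + z_β) / d)²

z_α = 1.282 (for α = 0.1, one-sided)
z_β = 0.994 (for power = 0.84)
d = 0.42

n = ((1.282 + 0.994) / 0.42)²
n = (5.419)²
n ≈ 29.37
Round up to the next whole number: n = 30 pairs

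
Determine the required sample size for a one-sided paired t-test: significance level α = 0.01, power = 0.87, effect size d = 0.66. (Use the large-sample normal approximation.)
n = 28 pairs

Sample size formula (paired t-test, normal approximation):
n = ((z_α + z_β) / d)²

z_α = 2.326 (for α = 0.01, one-sided)
z_β = 1.126 (for power = 0.87)
d = 0.66

n = ((2.326 + 1.126) / 0.66)²
n = (5.230)²
n ≈ 27.35
Round up to the next whole number: n = 28 pairs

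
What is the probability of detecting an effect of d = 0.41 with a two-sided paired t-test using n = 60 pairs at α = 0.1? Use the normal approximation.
Power ≈ 0.94

Power calculation (paired t-test, normal approximation):
z_β = d · √n - z_{α/2}
z_β = 0.41 · √60 - 1.645
z_β = 0.41 · 7.746 - 1.645
z_β = 1.531

Power = Φ(z_β) = Φ(1.531) ≈ 0.937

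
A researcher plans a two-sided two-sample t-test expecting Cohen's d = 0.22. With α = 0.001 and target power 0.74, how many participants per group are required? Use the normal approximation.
n = 640 per group

Sample size formula (two-sample t-test, normal approximation):
n = 2 · ((z_{α/2} + z_β) / d)²

z_{α/2} = 3.291 (for α = 0.001, two-sided)
z_β = 0.643 (for power = 0.74)
d = 0.22

n = 2 · ((3.291 + 0.643) / 0.22)²
n = 2 · (17.882)²
n ≈ 639.53
Round up to the next whole number: n = 640 per group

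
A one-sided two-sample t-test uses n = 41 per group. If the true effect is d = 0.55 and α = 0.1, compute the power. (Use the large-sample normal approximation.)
Power ≈ 0.89

Power calculation (two-sample t-test, normal approximation):
z_β = d · √(n/2) - z_α
z_β = 0.55 · √(41/2) - 1.282
z_β = 0.55 · 4.528 - 1.282
z_β = 1.209

Power = Φ(z_β) = Φ(1.209) ≈ 0.887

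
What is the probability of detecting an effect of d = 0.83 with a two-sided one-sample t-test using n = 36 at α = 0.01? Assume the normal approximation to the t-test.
Power ≈ 0.99

Power calculation (one-sample t-test, normal approximation):
z_β = d · √n - z_{α/2}
z_β = 0.83 · √36 - 2.576
z_β = 0.83 · 6.000 - 2.576
z_β = 2.404

Power = Φ(z_β) = Φ(2.404) ≈ 0.992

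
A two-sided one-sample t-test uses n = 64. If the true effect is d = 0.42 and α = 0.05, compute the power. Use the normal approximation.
Power ≈ 0.92

Power calculation (one-sample t-test, normal approximation):
z_β = d · √n - z_{α/2}
z_β = 0.42 · √64 - 1.960
z_β = 0.42 · 8.000 - 1.960
z_β = 1.400

Power = Φ(z_β) = Φ(1.400) ≈ 0.919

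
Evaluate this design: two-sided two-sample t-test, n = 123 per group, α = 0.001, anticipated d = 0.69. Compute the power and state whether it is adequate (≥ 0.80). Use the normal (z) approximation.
Power ≈ 0.98; the study is adequately powered (power ≥ 0.80)

Power calculation (two-sample t-test, normal approximation):
z_β = d · √(n/2) - z_{α/2}
z_β = 0.69 · √(123/2) - 3.291
z_β = 0.69 · 7.842 - 3.291
z_β = 2.121

Power = Φ(z_β) = Φ(2.121) ≈ 0.983

Effect size d = 0.69 is medium by Cohen's convention (0.2/0.5/0.8).

Threshold: power ≥ 0.80 is conventionally adequate.
Power ≈ 0.98 → the study is adequately powered (power ≥ 0.80).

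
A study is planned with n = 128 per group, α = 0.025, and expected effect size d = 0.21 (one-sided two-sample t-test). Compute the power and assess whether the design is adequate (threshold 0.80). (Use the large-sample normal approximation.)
Power ≈ 0.39; the study is underpowered (power < 0.80)

Power calculation (two-sample t-test, normal approximation):
z_β = d · √(n/2) - z_α
z_β = 0.21 · √(128/2) - 1.960
z_β = 0.21 · 8.000 - 1.960
z_β = -0.280

Power = Φ(z_β) = Φ(-0.280) ≈ 0.390

Effect size d = 0.21 is small by Cohen's convention (0.2/0.5/0.8).

Threshold: power ≥ 0.80 is conventionally adequate.
Power ≈ 0.39 → the study is underpowered (power < 0.80).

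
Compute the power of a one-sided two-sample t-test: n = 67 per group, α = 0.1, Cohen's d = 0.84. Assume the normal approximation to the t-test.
Power ≈ 1.00

Power calculation (two-sample t-test, normal approximation):
z_β = d · √(n/2) - z_α
z_β = 0.84 · √(67/2) - 1.282
z_β = 0.84 · 5.788 - 1.282
z_β = 3.580

Power = Φ(z_β) = Φ(3.580) ≈ 1.000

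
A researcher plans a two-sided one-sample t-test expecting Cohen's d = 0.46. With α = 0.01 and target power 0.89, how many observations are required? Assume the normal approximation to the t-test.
n = 69

Sample size formula (one-sample t-test, normal approximation):
n = ((z_{α/2} + z_β) / d)²

z_{α/2} = 2.576 (for α = 0.01, two-sided)
z_β = 1.227 (for power = 0.89)
d = 0.46

n = ((2.576 + 1.227) / 0.46)²
n = (8.267)²
n ≈ 68.34
Round up to the next whole number: n = 69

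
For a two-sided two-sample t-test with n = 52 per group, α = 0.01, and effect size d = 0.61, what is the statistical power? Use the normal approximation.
Power ≈ 0.70

Power calculation (two-sample t-test, normal approximation):
z_β = d · √(n/2) - z_{α/2}
z_β = 0.61 · √(52/2) - 2.576
z_β = 0.61 · 5.099 - 2.576
z_β = 0.535

Power = Φ(z_β) = Φ(0.535) ≈ 0.704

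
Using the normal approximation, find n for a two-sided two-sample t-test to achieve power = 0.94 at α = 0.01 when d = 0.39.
n = 225 per group

Sample size formula (two-sample t-test, normal approximation):
n = 2 · ((z_{α/2} + z_β) / d)²

z_{α/2} = 2.576 (for α = 0.01, two-sided)
z_β = 1.555 (for power = 0.94)
d = 0.39

n = 2 · ((2.576 + 1.555) / 0.39)²
n = 2 · (10.592)²
n ≈ 224.38
Round up to the next whole number: n = 225 per group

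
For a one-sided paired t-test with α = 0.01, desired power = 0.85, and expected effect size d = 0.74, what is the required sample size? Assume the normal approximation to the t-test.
n = 21 pairs

Sample size formula (paired t-test, normal approximation):
n = ((z_α + z_β) / d)²

z_α = 2.326 (for α = 0.01, one-sided)
z_β = 1.036 (for power = 0.85)
d = 0.74

n = ((2.326 + 1.036) / 0.74)²
n = (4.543)²
n ≈ 20.64
Round up to the next whole number: n = 21 pairs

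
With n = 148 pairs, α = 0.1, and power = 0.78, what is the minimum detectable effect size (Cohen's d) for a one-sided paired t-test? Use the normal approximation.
d ≈ 0.17

Minimum detectable effect (paired t-test, normal approximation):
d = (z_α + z_β) / √n
d = (1.282 + 0.772) / √148
d = 2.054 / 12.166
d ≈ 0.17

By Cohen's convention (0.2 small / 0.5 medium / 0.8 large): very small effect.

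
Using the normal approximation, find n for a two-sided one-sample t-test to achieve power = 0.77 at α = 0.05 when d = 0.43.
n = 40

Sample size formula (one-sample t-test, normal approximation):
n = ((z_{α/2} + z_β) / d)²

z_{α/2} = 1.960 (for α = 0.05, two-sided)
z_β = 0.739 (for power = 0.77)
d = 0.43

n = ((1.960 + 0.739) / 0.43)²
n = (6.277)²
n ≈ 39.40
Round up to the next whole number: n = 40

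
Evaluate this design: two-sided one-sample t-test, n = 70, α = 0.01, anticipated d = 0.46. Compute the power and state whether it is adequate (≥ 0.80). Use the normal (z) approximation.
Power ≈ 0.90; the study is adequately powered (power ≥ 0.80)

Power calculation (one-sample t-test, normal approximation):
z_β = d · √n - z_{α/2}
z_β = 0.46 · √70 - 2.576
z_β = 0.46 · 8.367 - 2.576
z_β = 1.273

Power = Φ(z_β) = Φ(1.273) ≈ 0.898

Effect size d = 0.46 is small by Cohen's convention (0.2/0.5/0.8).

Threshold: power ≥ 0.80 is conventionally adequate.
Power ≈ 0.90 → the study is adequately powered (power ≥ 0.80).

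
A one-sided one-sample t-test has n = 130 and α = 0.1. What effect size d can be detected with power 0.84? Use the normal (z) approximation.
d ≈ 0.20

Minimum detectable effect (one-sample t-test, normal approximation):
d = (z_α + z_β) / √n
d = (1.282 + 0.994) / √130
d = 2.276 / 11.402
d ≈ 0.20

By Cohen's convention (0.2 small / 0.5 medium / 0.8 large): small effect.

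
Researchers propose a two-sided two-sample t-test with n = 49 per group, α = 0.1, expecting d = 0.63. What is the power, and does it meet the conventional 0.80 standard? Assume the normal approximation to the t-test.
Power ≈ 0.93; the study is adequately powered (power ≥ 0.80)

Power calculation (two-sample t-test, normal approximation):
z_β = d · √(n/2) - z_{α/2}
z_β = 0.63 · √(49/2) - 1.645
z_β = 0.63 · 4.950 - 1.645
z_β = 1.473

Power = Φ(z_β) = Φ(1.473) ≈ 0.930

Effect size d = 0.63 is medium by Cohen's convention (0.2/0.5/0.8).

Threshold: power ≥ 0.80 is conventionally adequate.
Power ≈ 0.93 → the study is adequately powered (power ≥ 0.80).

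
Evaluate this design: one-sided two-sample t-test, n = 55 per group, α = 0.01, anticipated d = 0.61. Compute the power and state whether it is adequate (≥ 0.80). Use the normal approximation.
Power ≈ 0.81; the study is adequately powered (power ≥ 0.80)

Power calculation (two-sample t-test, normal approximation):
z_β = d · √(n/2) - z_α
z_β = 0.61 · √(55/2) - 2.326
z_β = 0.61 · 5.244 - 2.326
z_β = 0.873

Power = Φ(z_β) = Φ(0.873) ≈ 0.809

Effect size d = 0.61 is medium by Cohen's convention (0.2/0.5/0.8).

Threshold: power ≥ 0.80 is conventionally adequate.
Power ≈ 0.81 → the study is adequately powered (power ≥ 0.80).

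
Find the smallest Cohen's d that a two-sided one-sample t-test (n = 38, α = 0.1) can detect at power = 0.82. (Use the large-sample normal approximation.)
d ≈ 0.42

Minimum detectable effect (one-sample t-test, normal approximation):
d = (z_{α/2} + z_β) / √n
d = (1.645 + 0.915) / √38
d = 2.560 / 6.164
d ≈ 0.42

By Cohen's convention (0.2 small / 0.5 medium / 0.8 large): small effect.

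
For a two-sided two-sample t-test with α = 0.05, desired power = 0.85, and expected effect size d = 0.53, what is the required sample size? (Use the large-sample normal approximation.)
n = 64 per group

Sample size formula (two-sample t-test, normal approximation):
n = 2 · ((z_{α/2} + z_β) / d)²

z_{α/2} = 1.960 (for α = 0.05, two-sided)
z_β = 1.036 (for power = 0.85)
d = 0.53

n = 2 · ((1.960 + 1.036) / 0.53)²
n = 2 · (5.653)²
n ≈ 63.91
Round up to the next whole number: n = 64 per group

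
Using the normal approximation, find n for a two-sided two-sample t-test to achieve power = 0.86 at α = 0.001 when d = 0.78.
n = 63 per group

Sample size formula (two-sample t-test, normal approximation):
n = 2 · ((z_{α/2} + z_β) / d)²

z_{α/2} = 3.291 (for α = 0.001, two-sided)
z_β = 1.080 (for power = 0.86)
d = 0.78

n = 2 · ((3.291 + 1.080) / 0.78)²
n = 2 · (5.604)²
n ≈ 62.81
Round up to the next whole number: n = 63 per group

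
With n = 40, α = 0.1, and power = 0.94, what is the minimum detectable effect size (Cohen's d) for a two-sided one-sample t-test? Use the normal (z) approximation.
d ≈ 0.51

Minimum detectable effect (one-sample t-test, normal approximation):
d = (z_{α/2} + z_β) / √n
d = (1.645 + 1.555) / √40
d = 3.200 / 6.325
d ≈ 0.51

By Cohen's convention (0.2 small / 0.5 medium / 0.8 large): medium effect.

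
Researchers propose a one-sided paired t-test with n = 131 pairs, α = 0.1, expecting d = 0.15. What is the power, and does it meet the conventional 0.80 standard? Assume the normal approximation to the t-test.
Power ≈ 0.67; the study is underpowered (power < 0.80)

Power calculation (paired t-test, normal approximation):
z_β = d · √n - z_α
z_β = 0.15 · √131 - 1.282
z_β = 0.15 · 11.446 - 1.282
z_β = 0.435

Power = Φ(z_β) = Φ(0.435) ≈ 0.668

Effect size d = 0.15 is very small by Cohen's convention (0.2/0.5/0.8).

Threshold: power ≥ 0.80 is conventionally adequate.
Power ≈ 0.67 → the study is underpowered (power < 0.80).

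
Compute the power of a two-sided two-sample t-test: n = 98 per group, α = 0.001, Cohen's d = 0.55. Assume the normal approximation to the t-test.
Power ≈ 0.71

Power calculation (two-sample t-test, normal approximation):
z_β = d · √(n/2) - z_{α/2}
z_β = 0.55 · √(98/2) - 3.291
z_β = 0.55 · 7.000 - 3.291
z_β = 0.559

Power = Φ(z_β) = Φ(0.559) ≈ 0.712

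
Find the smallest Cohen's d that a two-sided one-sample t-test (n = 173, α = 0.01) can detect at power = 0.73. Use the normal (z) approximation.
d ≈ 0.24

Minimum detectable effect (one-sample t-test, normal approximation):
d = (z_{α/2} + z_β) / √n
d = (2.576 + 0.613) / √173
d = 3.189 / 13.153
d ≈ 0.24

By Cohen's convention (0.2 small / 0.5 medium / 0.8 large): small effect.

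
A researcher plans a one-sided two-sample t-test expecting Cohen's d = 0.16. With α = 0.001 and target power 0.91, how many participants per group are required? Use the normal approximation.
n = 1534 per group

Sample size formula (two-sample t-test, normal approximation):
n = 2 · ((z_α + z_β) / d)²

z_α = 3.090 (for α = 0.001, one-sided)
z_β = 1.341 (for power = 0.91)
d = 0.16

n = 2 · ((3.090 + 1.341) / 0.16)²
n = 2 · (27.694)²
n ≈ 1533.92
Round up to the next whole number: n = 1534 per group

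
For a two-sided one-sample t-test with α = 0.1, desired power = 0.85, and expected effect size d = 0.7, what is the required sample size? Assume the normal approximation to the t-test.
n = 15

Sample size formula (one-sample t-test, normal approximation):
n = ((z_{α/2} + z_β) / d)²

z_{α/2} = 1.645 (for α = 0.1, two-sided)
z_β = 1.036 (for power = 0.85)
d = 0.7

n = ((1.645 + 1.036) / 0.7)²
n = (3.830)²
n ≈ 14.67
Round up to the next whole number: n = 15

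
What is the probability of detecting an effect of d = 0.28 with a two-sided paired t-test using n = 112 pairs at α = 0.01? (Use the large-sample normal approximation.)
Power ≈ 0.65

Power calculation (paired t-test, normal approximation):
z_β = d · √n - z_{α/2}
z_β = 0.28 · √112 - 2.576
z_β = 0.28 · 10.583 - 2.576
z_β = 0.387

Power = Φ(z_β) = Φ(0.387) ≈ 0.651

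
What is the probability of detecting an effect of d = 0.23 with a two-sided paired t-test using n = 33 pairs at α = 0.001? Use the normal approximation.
Power ≈ 0.02

Power calculation (paired t-test, normal approximation):
z_β = d · √n - z_{α/2}
z_β = 0.23 · √33 - 3.291
z_β = 0.23 · 5.745 - 3.291
z_β = -1.969

Power = Φ(z_β) = Φ(-1.969) ≈ 0.024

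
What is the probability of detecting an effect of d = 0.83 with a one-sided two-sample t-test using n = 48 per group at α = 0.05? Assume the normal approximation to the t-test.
Power ≈ 0.99

Power calculation (two-sample t-test, normal approximation):
z_β = d · √(n/2) - z_α
z_β = 0.83 · √(48/2) - 1.645
z_β = 0.83 · 4.899 - 1.645
z_β = 2.421

Power = Φ(z_β) = Φ(2.421) ≈ 0.992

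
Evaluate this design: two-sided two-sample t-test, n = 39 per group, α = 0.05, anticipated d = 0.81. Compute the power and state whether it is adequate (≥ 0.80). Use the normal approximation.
Power ≈ 0.95; the study is adequately powered (power ≥ 0.80)

Power calculation (two-sample t-test, normal approximation):
z_β = d · √(n/2) - z_{α/2}
z_β = 0.81 · √(39/2) - 1.960
z_β = 0.81 · 4.416 - 1.960
z_β = 1.617

Power = Φ(z_β) = Φ(1.617) ≈ 0.947

Effect size d = 0.81 is large by Cohen's convention (0.2/0.5/0.8).

Threshold: power ≥ 0.80 is conventionally adequate.
Power ≈ 0.95 → the study is adequately powered (power ≥ 0.80).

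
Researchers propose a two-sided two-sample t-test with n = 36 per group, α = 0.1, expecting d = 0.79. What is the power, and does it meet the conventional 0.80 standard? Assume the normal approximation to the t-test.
Power ≈ 0.96; the study is adequately powered (power ≥ 0.80)

Power calculation (two-sample t-test, normal approximation):
z_β = d · √(n/2) - z_{α/2}
z_β = 0.79 · √(36/2) - 1.645
z_β = 0.79 · 4.243 - 1.645
z_β = 1.707

Power = Φ(z_β) = Φ(1.707) ≈ 0.956

Effect size d = 0.79 is medium by Cohen's convention (0.2/0.5/0.8).

Threshold: power ≥ 0.80 is conventionally adequate.
Power ≈ 0.96 → the study is adequately powered (power ≥ 0.80).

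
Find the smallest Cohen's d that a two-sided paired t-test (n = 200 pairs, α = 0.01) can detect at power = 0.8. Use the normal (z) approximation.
d ≈ 0.24

Minimum detectable effect (paired t-test, normal approximation):
d = (z_{α/2} + z_β) / √n
d = (2.576 + 0.842) / √200
d = 3.417 / 14.142
d ≈ 0.24

By Cohen's convention (0.2 small / 0.5 medium / 0.8 large): small effect.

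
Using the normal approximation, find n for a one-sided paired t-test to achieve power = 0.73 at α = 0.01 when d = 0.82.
n = 13 pairs

Sample size formula (paired t-test, normal approximation):
n = ((z_α + z_β) / d)²

z_α = 2.326 (for α = 0.01, one-sided)
z_β = 0.613 (for power = 0.73)
d = 0.82

n = ((2.326 + 0.613) / 0.82)²
n = (3.584)²
n ≈ 12.85
Round up to the next whole number: n = 13 pairs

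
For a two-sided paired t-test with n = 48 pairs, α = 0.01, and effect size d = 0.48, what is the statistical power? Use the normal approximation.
Power ≈ 0.77

Power calculation (paired t-test, normal approximation):
z_β = d · √n - z_{α/2}
z_β = 0.48 · √48 - 2.576
z_β = 0.48 · 6.928 - 2.576
z_β = 0.750

Power = Φ(z_β) = Φ(0.750) ≈ 0.773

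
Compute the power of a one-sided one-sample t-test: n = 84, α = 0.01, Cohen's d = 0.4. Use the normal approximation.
Power ≈ 0.91

Power calculation (one-sample t-test, normal approximation):
z_β = d · √n - z_α
z_β = 0.4 · √84 - 2.326
z_β = 0.4 · 9.165 - 2.326
z_β = 1.340

Power = Φ(z_β) = Φ(1.340) ≈ 0.910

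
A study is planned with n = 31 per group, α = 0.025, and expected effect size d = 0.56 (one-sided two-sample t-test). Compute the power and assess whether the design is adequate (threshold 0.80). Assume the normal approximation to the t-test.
Power ≈ 0.60; the study is underpowered (power < 0.80)

Power calculation (two-sample t-test, normal approximation):
z_β = d · √(n/2) - z_α
z_β = 0.56 · √(31/2) - 1.960
z_β = 0.56 · 3.937 - 1.960
z_β = 0.245

Power = Φ(z_β) = Φ(0.245) ≈ 0.597

Effect size d = 0.56 is medium by Cohen's convention (0.2/0.5/0.8).

Threshold: power ≥ 0.80 is conventionally adequate.
Power ≈ 0.60 → the study is underpowered (power < 0.80).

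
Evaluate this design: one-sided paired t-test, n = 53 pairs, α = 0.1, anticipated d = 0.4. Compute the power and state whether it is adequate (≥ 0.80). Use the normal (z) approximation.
Power ≈ 0.95; the study is adequately powered (power ≥ 0.80)

Power calculation (paired t-test, normal approximation):
z_β = d · √n - z_α
z_β = 0.4 · √53 - 1.282
z_β = 0.4 · 7.280 - 1.282
z_β = 1.630

Power = Φ(z_β) = Φ(1.630) ≈ 0.949

Effect size d = 0.4 is small by Cohen's convention (0.2/0.5/0.8).

Threshold: power ≥ 0.80 is conventionally adequate.
Power ≈ 0.95 → the study is adequately powered (power ≥ 0.80).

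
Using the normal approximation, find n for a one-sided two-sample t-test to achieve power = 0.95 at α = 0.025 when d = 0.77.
n = 44 per group

Sample size formula (two-sample t-test, normal approximation):
n = 2 · ((z_α + z_β) / d)²

z_α = 1.960 (for α = 0.025, one-sided)
z_β = 1.645 (for power = 0.95)
d = 0.77

n = 2 · ((1.960 + 1.645) / 0.77)²
n = 2 · (4.682)²
n ≈ 43.84
Round up to the next whole number: n = 44 per group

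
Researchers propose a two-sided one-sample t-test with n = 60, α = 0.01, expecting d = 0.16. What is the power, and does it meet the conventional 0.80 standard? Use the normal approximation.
Power ≈ 0.09; the study is underpowered (power < 0.80)

Power calculation (one-sample t-test, normal approximation):
z_β = d · √n - z_{α/2}
z_β = 0.16 · √60 - 2.576
z_β = 0.16 · 7.746 - 2.576
z_β = -1.336

Power = Φ(z_β) = Φ(-1.336) ≈ 0.091

Effect size d = 0.16 is very small by Cohen's convention (0.2/0.5/0.8).

Threshold: power ≥ 0.80 is conventionally adequate.
Power ≈ 0.09 → the study is underpowered (power < 0.80).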